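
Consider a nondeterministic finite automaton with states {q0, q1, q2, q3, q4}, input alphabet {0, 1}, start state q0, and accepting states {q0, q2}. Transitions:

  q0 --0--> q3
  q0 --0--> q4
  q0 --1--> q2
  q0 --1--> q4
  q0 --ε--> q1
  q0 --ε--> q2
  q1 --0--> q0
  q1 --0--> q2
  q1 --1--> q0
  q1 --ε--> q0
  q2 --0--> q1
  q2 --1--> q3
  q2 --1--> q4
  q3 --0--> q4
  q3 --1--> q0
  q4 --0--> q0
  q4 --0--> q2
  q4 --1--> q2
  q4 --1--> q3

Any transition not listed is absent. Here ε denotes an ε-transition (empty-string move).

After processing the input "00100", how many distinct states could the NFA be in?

5

Start: ε-closure({q0}) = {q0, q1, q2}.
Read '0': q0→{q3, q4}, q1→{q0, q2}, q2→{q1}; now {q0, q1, q2, q3, q4}.
Read '0': q0→{q3, q4}, q1→{q0, q2}, q2→{q1}, q3→{q4}, q4→{q0, q2}; now {q0, q1, q2, q3, q4}.
Read '1': q0→{q2, q4}, q1→{q0}, q2→{q3, q4}, q3→{q0}, q4→{q2, q3}; union {q0, q2, q3, q4}; ε-closure = {q0, q1, q2, q3, q4}.
Read '0': q0→{q3, q4}, q1→{q0, q2}, q2→{q1}, q3→{q4}, q4→{q0, q2}; now {q0, q1, q2, q3, q4}.
Read '0': q0→{q3, q4}, q1→{q0, q2}, q2→{q1}, q3→{q4}, q4→{q0, q2}; now {q0, q1, q2, q3, q4}.
That set has 5 states.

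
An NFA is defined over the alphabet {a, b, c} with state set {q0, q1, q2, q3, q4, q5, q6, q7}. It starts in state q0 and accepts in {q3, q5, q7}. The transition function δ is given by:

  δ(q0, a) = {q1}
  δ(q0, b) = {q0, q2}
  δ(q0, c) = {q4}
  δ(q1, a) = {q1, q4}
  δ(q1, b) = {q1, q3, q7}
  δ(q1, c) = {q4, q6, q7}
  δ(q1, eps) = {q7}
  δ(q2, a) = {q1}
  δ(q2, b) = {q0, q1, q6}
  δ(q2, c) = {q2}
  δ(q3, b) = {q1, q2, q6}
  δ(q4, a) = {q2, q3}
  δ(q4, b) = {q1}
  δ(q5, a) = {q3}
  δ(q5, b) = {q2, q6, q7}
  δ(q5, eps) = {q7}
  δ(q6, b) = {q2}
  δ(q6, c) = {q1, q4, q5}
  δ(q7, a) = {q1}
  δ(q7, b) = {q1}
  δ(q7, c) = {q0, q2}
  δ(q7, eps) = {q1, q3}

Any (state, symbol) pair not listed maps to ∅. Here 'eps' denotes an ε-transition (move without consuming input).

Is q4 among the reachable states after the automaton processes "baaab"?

No

Start in {q0}.
Read 'b': q0→{q0, q2}; now {q0, q2}.
Read 'a': q0→{q1}, q2→{q1}; union {q1}; ε-closure = {q1, q3, q7}.
Read 'a': q1→{q1, q4}, q3→∅, q7→{q1}; union {q1, q4}; ε-closure = {q1, q3, q4, q7}.
Read 'a': q1→{q1, q4}, q3→∅, q4→{q2, q3}, q7→{q1}; union {q1, q2, q3, q4}; ε-closure = {q1, q2, q3, q4, q7}.
Read 'b': q1→{q1, q3, q7}, q2→{q0, q1, q6}, q3→{q1, q2, q6}, q4→{q1}, q7→{q1}; now {q0, q1, q2, q3, q6, q7}.
State q4 is not in {q0, q1, q2, q3, q6, q7}.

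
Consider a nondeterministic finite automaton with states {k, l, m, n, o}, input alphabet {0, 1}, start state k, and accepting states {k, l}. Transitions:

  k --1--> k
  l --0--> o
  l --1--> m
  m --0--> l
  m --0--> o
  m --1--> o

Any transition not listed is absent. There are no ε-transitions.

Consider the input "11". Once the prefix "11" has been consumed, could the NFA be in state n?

No

Start in {k}.
Read '1': {k} → {k}.
Read '1': {k} → {k}.
State n is not in {k}.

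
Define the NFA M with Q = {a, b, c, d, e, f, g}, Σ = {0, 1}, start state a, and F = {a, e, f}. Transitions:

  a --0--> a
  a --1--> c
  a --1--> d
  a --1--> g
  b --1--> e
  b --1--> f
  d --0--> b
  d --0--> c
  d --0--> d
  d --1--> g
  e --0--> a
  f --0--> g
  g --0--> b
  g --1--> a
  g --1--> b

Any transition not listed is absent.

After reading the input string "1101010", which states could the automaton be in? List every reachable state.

{a, b, c, d, g}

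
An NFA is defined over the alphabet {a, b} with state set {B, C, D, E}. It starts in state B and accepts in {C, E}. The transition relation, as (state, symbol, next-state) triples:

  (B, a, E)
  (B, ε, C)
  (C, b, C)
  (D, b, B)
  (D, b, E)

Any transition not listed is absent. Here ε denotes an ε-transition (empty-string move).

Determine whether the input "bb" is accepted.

Start: ε-closure({B}) = {B, C}.
Read 'b': B→∅, C→{C}; now {C}.
Read 'b': C→{C}; now {C}.
The final set {C} contains the accepting state C.

Yes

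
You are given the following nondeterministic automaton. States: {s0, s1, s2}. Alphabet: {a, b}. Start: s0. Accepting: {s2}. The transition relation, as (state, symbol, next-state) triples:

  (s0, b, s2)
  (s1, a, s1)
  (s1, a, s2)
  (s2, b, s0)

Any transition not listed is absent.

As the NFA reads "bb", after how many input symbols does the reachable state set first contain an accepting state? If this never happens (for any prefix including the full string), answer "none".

1

Start in {s0}.
Read 'b': {s0} → {s2}.
None of the earlier sets intersect F, but {s2} does.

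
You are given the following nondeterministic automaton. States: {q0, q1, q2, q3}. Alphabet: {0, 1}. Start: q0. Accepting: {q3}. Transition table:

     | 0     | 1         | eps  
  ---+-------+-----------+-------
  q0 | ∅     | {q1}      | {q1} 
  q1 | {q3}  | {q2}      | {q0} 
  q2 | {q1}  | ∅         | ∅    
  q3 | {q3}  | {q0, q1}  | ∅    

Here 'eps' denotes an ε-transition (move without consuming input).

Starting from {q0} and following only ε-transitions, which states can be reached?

{q0, q1}

Begin with {q0}.
ε-move q0 → q1; add q1.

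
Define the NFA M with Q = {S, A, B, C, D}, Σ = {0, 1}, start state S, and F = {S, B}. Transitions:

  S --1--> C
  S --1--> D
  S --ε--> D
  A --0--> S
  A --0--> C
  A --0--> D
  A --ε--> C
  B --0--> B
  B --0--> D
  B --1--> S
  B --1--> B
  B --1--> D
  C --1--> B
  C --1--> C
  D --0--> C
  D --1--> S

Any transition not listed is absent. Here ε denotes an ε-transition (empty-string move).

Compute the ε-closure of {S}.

{S, D}

Begin with {S}.
ε-move S → D; add D.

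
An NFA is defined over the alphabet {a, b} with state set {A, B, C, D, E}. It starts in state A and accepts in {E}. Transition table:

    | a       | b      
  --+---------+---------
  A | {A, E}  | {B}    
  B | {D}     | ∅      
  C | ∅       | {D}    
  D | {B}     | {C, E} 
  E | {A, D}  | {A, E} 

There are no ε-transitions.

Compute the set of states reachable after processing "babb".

{A, D, E}

Start in {A}.
Read 'b': {A} → {B}.
Read 'a': {B} → {D}.
Read 'b': {D} → {C, E}.
Read 'b': {C, E} → {A, D, E}.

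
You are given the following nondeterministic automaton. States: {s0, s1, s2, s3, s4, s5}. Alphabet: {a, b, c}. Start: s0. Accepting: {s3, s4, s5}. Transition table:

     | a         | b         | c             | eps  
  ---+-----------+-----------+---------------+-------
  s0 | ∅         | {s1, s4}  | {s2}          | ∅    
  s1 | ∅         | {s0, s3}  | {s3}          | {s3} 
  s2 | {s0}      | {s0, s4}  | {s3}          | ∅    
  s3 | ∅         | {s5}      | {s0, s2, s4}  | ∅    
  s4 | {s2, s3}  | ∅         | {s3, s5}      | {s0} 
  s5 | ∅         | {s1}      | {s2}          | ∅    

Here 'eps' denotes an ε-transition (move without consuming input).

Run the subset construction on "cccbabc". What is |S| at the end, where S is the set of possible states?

Start in {s0}.
Read 'c': s0→{s2}; now {s2}.
Read 'c': s2→{s3}; now {s3}.
Read 'c': s3→{s0, s2, s4}; now {s0, s2, s4}.
Read 'b': s0→{s1, s4}, s2→{s0, s4}, s4→∅; union {s0, s1, s4}; ε-closure = {s0, s1, s3, s4}.
Read 'a': s0→∅, s1→∅, s3→∅, s4→{s2, s3}; now {s2, s3}.
Read 'b': s2→{s0, s4}, s3→{s5}; now {s0, s4, s5}.
Read 'c': s0→{s2}, s4→{s3, s5}, s5→{s2}; now {s2, s3, s5}.
That set has 3 states.

3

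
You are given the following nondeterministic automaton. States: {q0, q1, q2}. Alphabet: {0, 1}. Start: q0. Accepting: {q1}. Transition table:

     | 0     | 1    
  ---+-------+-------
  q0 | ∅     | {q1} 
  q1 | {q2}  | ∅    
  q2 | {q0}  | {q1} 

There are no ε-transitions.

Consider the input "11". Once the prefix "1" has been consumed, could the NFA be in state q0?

Start in {q0}.
Read '1': q0→{q1}; now {q1}.
State q0 is not in {q1}.

No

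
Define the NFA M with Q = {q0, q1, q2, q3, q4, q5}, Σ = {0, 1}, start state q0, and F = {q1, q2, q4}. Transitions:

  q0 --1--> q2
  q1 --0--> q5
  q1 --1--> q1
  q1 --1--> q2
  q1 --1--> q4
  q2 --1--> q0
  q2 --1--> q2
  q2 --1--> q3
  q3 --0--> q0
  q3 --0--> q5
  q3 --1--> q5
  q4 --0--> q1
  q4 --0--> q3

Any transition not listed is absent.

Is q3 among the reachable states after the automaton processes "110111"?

Yes

Start in {q0}.
Read '1': q0→{q2}; now {q2}.
Read '1': q2→{q0, q2, q3}; now {q0, q2, q3}.
Read '0': q0→∅, q2→∅, q3→{q0, q5}; now {q0, q5}.
Read '1': q0→{q2}, q5→∅; now {q2}.
Read '1': q2→{q0, q2, q3}; now {q0, q2, q3}.
Read '1': q0→{q2}, q2→{q0, q2, q3}, q3→{q5}; now {q0, q2, q3, q5}.
State q3 is in {q0, q2, q3, q5}.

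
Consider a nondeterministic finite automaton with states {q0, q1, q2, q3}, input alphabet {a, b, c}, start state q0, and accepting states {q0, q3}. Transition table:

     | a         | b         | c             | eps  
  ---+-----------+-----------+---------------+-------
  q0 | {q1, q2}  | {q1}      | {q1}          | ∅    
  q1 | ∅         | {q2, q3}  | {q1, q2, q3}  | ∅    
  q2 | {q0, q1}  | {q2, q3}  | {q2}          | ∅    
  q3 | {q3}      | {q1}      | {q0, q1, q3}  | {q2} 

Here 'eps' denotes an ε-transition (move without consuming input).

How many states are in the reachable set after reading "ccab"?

Start in {q0}.
Read 'c': q0→{q1}; now {q1}.
Read 'c': q1→{q1, q2, q3}; now {q1, q2, q3}.
Read 'a': q1→∅, q2→{q0, q1}, q3→{q3}; union {q0, q1, q3}; ε-closure = {q0, q1, q2, q3}.
Read 'b': q0→{q1}, q1→{q2, q3}, q2→{q2, q3}, q3→{q1}; now {q1, q2, q3}.
That set has 3 states.

3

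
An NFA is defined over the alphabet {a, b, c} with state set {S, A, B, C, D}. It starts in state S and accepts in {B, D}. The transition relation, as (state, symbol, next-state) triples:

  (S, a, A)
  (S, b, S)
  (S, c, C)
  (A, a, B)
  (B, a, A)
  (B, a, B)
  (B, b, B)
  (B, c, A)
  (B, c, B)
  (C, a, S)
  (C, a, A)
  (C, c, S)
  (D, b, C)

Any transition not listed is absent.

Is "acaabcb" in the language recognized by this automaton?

No

Start in {S}.
Read 'a': S→{A}; now {A}.
Read 'c': A→∅; now ∅.
The set is empty and remains empty for the remaining 5 symbols.
The final set ∅ contains no accepting state.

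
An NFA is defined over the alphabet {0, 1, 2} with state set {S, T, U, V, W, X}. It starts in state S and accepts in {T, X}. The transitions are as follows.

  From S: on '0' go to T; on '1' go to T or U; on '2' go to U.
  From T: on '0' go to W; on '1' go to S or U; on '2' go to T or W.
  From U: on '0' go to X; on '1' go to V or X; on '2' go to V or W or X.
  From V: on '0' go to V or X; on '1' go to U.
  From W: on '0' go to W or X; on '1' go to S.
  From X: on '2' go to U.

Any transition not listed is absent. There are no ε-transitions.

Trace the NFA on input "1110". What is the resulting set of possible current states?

Start in {S}.
Read '1': {S} → {T, U}.
Read '1': {T, U} → {S, U, V, X}.
Read '1': {S, U, V, X} → {T, U, V, X}.
Read '0': {T, U, V, X} → {V, W, X}.

{V, W, X}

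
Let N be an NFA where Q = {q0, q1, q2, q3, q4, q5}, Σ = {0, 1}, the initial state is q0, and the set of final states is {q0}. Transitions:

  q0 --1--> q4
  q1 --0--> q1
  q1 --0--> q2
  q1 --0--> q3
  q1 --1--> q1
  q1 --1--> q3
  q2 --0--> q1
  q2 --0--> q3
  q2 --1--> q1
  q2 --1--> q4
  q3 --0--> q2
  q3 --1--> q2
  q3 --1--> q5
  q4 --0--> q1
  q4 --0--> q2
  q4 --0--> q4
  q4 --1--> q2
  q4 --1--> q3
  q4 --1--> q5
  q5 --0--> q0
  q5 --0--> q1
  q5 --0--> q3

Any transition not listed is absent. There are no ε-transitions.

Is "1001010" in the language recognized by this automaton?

Start in {q0}.
Read '1': {q0} → {q4}.
Read '0': {q4} → {q1, q2, q4}.
Read '0': {q1, q2, q4} → {q1, q2, q3, q4}.
Read '1': {q1, q2, q3, q4} → {q1, q2, q3, q4, q5}.
Read '0': {q1, q2, q3, q4, q5} → {q0, q1, q2, q3, q4}.
Read '1': {q0, q1, q2, q3, q4} → {q1, q2, q3, q4, q5}.
Read '0': {q1, q2, q3, q4, q5} → {q0, q1, q2, q3, q4}.
The final set {q0, q1, q2, q3, q4} contains the accepting state q0.

Yes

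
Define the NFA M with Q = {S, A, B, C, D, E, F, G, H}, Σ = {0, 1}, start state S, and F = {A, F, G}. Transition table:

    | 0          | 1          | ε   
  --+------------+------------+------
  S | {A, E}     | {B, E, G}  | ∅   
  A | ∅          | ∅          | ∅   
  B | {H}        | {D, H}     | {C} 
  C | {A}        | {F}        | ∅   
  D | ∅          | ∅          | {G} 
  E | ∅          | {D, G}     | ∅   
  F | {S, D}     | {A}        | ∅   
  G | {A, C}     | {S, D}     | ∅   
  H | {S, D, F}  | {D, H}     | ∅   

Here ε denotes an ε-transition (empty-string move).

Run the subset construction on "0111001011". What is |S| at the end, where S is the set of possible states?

5

Start in {S}.
Read '0': {S} → {A, E}.
Read '1': {A, E} → {D, G}.
Read '1': {D, G} → {S, D, G}.
Read '1': {S, D, G} → {S, B, C, D, E, G}.
Read '0': {S, B, C, D, E, G} → {A, C, E, H}.
Read '0': {A, C, E, H} → {S, A, D, F, G}.
Read '1': {S, A, D, F, G} → {S, A, B, C, D, E, G}.
Read '0': {S, A, B, C, D, E, G} → {A, C, E, H}.
Read '1': {A, C, E, H} → {D, F, G, H}.
Read '1': {D, F, G, H} → {S, A, D, G, H}.
That set has 5 states.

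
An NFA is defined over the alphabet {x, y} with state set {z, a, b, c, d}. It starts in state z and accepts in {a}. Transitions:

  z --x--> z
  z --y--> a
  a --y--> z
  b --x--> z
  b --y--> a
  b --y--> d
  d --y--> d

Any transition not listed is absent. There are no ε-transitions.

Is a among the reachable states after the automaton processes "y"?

Start in {z}.
Read 'y': {z} → {a}.
State a is in {a}.

Yes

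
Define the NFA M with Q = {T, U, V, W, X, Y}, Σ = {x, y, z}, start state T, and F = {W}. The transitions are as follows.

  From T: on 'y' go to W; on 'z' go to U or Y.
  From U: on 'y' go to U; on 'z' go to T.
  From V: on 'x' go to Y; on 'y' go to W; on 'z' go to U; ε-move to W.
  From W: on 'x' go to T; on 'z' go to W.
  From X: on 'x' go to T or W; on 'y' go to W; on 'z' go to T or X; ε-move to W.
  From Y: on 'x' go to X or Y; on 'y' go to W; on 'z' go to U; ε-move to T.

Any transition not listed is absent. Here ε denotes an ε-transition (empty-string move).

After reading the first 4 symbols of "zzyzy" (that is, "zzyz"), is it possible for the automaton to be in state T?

Start in {T}.
Read 'z': T→{U, Y}; union {U, Y}; ε-closure = {T, U, Y}.
Read 'z': T→{U, Y}, U→{T}, Y→{U}; now {T, U, Y}.
Read 'y': T→{W}, U→{U}, Y→{W}; now {U, W}.
Read 'z': U→{T}, W→{W}; now {T, W}.
State T is in {T, W}.

Yes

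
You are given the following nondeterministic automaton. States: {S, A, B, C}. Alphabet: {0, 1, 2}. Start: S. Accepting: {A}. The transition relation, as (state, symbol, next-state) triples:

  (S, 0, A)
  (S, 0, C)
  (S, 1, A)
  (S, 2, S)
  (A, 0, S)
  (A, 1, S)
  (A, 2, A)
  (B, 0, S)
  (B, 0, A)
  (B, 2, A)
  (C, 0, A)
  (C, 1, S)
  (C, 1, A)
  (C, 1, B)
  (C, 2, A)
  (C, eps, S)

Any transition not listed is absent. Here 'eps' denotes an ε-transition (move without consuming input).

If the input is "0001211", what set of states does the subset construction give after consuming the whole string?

{S, A}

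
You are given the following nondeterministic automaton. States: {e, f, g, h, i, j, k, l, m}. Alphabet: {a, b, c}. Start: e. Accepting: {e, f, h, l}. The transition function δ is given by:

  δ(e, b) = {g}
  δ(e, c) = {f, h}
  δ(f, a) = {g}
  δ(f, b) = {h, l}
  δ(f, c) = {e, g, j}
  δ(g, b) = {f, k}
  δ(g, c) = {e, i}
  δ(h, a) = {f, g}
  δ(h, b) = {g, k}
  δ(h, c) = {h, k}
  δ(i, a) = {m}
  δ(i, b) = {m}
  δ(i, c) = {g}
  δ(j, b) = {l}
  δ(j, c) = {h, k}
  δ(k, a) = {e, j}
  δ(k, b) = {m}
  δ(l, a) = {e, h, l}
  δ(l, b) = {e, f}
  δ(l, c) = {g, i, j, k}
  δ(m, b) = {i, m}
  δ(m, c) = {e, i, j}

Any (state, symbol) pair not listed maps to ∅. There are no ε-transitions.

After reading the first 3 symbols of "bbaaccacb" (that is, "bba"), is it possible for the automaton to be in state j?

Start in {e}.
Read 'b': {e} → {g}.
Read 'b': {g} → {f, k}.
Read 'a': {f, k} → {e, g, j}.
State j is in {e, g, j}.

Yes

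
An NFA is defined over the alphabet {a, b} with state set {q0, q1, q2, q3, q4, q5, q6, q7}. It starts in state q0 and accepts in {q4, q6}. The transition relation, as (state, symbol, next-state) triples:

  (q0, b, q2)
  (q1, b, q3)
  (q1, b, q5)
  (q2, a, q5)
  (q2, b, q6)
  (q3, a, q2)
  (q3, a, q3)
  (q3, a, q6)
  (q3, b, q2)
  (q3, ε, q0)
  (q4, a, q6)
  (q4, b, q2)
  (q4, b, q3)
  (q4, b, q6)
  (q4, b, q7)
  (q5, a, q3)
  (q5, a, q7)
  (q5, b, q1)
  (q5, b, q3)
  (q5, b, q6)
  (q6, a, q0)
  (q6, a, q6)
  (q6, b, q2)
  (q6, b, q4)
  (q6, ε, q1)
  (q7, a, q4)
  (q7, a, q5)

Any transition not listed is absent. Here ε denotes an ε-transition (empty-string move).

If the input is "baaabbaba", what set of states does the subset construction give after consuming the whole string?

Start in {q0}.
Read 'b': {q0} → {q2}.
Read 'a': {q2} → {q5}.
Read 'a': {q5} → {q0, q3, q7}.
Read 'a': {q0, q3, q7} → {q0, q1, q2, q3, q4, q5, q6}.
Read 'b': {q0, q1, q2, q3, q4, q5, q6} → {q0, q1, q2, q3, q4, q5, q6, q7}.
Read 'b': {q0, q1, q2, q3, q4, q5, q6, q7} → {q0, q1, q2, q3, q4, q5, q6, q7}.
Read 'a': {q0, q1, q2, q3, q4, q5, q6, q7} → {q0, q1, q2, q3, q4, q5, q6, q7}.
Read 'b': {q0, q1, q2, q3, q4, q5, q6, q7} → {q0, q1, q2, q3, q4, q5, q6, q7}.
Read 'a': {q0, q1, q2, q3, q4, q5, q6, q7} → {q0, q1, q2, q3, q4, q5, q6, q7}.

{q0, q1, q2, q3, q4, q5, q6, q7}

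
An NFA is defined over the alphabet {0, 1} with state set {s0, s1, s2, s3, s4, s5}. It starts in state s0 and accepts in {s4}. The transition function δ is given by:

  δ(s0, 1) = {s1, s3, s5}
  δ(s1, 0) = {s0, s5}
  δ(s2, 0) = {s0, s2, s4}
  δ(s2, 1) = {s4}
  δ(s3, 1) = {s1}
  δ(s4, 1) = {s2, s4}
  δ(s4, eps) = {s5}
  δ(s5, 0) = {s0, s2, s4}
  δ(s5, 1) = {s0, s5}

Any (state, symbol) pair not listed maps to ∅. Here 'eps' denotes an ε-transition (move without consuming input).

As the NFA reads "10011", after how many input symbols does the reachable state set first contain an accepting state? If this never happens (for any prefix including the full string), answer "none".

Start in {s0}.
Read '1': s0→{s1, s3, s5}; now {s1, s3, s5}.
Read '0': s1→{s0, s5}, s3→∅, s5→{s0, s2, s4}; now {s0, s2, s4, s5}.
None of the earlier sets intersect F, but {s0, s2, s4, s5} does.

2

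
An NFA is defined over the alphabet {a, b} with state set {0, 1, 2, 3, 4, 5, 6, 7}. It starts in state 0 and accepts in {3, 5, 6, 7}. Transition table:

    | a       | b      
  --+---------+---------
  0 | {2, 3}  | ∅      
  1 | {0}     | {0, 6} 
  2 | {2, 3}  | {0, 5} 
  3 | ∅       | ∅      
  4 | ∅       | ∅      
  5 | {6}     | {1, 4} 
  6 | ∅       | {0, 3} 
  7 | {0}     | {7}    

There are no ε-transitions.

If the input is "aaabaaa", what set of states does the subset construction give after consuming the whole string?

{2, 3}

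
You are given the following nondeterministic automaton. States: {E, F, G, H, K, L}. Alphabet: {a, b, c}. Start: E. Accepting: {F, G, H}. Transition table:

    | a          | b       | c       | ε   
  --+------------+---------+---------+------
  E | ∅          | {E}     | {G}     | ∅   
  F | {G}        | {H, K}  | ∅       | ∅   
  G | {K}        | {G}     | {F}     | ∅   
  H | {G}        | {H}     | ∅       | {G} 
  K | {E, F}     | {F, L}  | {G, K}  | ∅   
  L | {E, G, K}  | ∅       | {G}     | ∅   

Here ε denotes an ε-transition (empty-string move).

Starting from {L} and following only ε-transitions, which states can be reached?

{L}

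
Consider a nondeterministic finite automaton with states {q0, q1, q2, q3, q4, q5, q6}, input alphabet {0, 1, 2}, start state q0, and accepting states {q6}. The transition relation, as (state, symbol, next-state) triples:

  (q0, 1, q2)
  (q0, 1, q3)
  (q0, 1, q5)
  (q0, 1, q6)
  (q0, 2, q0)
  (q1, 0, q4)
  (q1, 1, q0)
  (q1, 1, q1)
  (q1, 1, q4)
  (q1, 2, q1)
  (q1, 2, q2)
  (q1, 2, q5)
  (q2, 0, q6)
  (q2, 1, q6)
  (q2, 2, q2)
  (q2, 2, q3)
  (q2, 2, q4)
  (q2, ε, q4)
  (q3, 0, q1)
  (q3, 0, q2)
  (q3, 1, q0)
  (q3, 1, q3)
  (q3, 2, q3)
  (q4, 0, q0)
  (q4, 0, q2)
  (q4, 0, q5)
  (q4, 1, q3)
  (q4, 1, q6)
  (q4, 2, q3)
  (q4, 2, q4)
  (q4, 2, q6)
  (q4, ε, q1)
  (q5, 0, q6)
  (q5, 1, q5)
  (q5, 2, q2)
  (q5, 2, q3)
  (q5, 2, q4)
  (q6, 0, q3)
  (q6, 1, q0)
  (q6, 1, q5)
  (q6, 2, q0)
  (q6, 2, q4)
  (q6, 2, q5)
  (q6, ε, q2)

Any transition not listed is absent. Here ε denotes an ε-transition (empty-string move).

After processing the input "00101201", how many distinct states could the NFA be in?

Start in {q0}.
Read '0': {q0} → ∅.
The set is empty and remains empty for the remaining 7 symbols.
That set has 0 states.

0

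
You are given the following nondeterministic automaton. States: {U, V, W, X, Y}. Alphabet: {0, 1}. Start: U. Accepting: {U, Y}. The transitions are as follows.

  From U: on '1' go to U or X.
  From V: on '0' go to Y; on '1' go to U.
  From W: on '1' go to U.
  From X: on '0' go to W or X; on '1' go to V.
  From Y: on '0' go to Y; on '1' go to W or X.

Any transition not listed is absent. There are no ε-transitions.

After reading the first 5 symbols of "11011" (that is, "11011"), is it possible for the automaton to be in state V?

Start in {U}.
Read '1': U→{U, X}; now {U, X}.
Read '1': U→{U, X}, X→{V}; now {U, V, X}.
Read '0': U→∅, V→{Y}, X→{W, X}; now {W, X, Y}.
Read '1': W→{U}, X→{V}, Y→{W, X}; now {U, V, W, X}.
Read '1': U→{U, X}, V→{U}, W→{U}, X→{V}; now {U, V, X}.
State V is in {U, V, X}.

Yes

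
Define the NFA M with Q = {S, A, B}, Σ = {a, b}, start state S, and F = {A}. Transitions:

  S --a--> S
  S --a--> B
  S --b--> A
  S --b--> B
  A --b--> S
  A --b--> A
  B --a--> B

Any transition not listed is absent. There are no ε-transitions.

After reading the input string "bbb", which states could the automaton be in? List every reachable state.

{S, A, B}

Start in {S}.
Read 'b': S→{A, B}; now {A, B}.
Read 'b': A→{S, A}, B→∅; now {S, A}.
Read 'b': S→{A, B}, A→{S, A}; now {S, A, B}.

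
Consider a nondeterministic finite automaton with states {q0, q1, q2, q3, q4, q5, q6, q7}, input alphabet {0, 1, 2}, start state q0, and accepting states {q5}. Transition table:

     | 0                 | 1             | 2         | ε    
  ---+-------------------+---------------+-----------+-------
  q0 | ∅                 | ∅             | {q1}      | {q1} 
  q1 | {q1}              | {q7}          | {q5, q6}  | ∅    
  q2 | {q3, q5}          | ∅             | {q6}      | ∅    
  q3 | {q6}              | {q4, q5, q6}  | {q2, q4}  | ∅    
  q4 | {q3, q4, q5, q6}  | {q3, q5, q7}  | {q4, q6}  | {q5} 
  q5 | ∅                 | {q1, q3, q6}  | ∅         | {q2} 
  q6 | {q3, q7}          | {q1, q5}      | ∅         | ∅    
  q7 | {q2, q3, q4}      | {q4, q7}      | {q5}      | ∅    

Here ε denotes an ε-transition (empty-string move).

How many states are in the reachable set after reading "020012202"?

4

Start: ε-closure({q0}) = {q0, q1}.
Read '0': {q0, q1} → {q1}.
Read '2': {q1} → {q2, q5, q6}.
Read '0': {q2, q5, q6} → {q2, q3, q5, q7}.
Read '0': {q2, q3, q5, q7} → {q2, q3, q4, q5, q6}.
Read '1': {q2, q3, q4, q5, q6} → {q1, q2, q3, q4, q5, q6, q7}.
Read '2': {q1, q2, q3, q4, q5, q6, q7} → {q2, q4, q5, q6}.
Read '2': {q2, q4, q5, q6} → {q2, q4, q5, q6}.
Read '0': {q2, q4, q5, q6} → {q2, q3, q4, q5, q6, q7}.
Read '2': {q2, q3, q4, q5, q6, q7} → {q2, q4, q5, q6}.
That set has 4 states.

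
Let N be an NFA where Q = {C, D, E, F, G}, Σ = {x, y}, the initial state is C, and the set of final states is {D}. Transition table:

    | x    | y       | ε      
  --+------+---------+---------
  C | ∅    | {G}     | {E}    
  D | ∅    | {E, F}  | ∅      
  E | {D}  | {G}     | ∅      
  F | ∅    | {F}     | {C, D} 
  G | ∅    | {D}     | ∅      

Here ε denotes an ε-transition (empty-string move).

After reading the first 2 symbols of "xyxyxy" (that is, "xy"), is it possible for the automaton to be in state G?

No

Start: ε-closure({C}) = {C, E}.
Read 'x': C→∅, E→{D}; now {D}.
Read 'y': D→{E, F}; union {E, F}; ε-closure = {C, D, E, F}.
State G is not in {C, D, E, F}.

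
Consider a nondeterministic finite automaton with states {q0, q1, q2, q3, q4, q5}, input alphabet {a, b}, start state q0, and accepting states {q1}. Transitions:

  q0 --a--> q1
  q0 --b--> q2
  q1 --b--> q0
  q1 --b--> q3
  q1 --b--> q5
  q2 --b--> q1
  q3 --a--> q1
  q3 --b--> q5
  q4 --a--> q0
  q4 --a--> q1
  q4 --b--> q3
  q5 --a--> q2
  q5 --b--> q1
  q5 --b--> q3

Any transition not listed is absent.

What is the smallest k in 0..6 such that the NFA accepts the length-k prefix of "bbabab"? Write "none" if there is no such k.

Start in {q0}.
Read 'b': q0→{q2}; now {q2}.
Read 'b': q2→{q1}; now {q1}.
None of the earlier sets intersect F, but {q1} does.

2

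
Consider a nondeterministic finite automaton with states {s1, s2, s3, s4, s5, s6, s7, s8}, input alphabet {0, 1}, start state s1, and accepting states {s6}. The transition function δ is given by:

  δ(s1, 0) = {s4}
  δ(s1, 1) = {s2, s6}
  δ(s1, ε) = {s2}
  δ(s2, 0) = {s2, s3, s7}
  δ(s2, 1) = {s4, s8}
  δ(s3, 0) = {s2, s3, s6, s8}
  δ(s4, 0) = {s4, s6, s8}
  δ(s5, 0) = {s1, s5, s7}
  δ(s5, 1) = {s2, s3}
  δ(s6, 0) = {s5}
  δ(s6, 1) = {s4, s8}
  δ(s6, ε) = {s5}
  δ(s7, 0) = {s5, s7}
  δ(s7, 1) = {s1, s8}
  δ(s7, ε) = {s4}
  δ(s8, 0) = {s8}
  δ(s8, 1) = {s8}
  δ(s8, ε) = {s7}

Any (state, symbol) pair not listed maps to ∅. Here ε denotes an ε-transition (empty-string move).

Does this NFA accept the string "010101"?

Start: ε-closure({s1}) = {s1, s2}.
Read '0': {s1, s2} → {s2, s3, s4, s7}.
Read '1': {s2, s3, s4, s7} → {s1, s2, s4, s7, s8}.
Read '0': {s1, s2, s4, s7, s8} → {s2, s3, s4, s5, s6, s7, s8}.
Read '1': {s2, s3, s4, s5, s6, s7, s8} → {s1, s2, s3, s4, s7, s8}.
Read '0': {s1, s2, s3, s4, s7, s8} → {s2, s3, s4, s5, s6, s7, s8}.
Read '1': {s2, s3, s4, s5, s6, s7, s8} → {s1, s2, s3, s4, s7, s8}.
The final set {s1, s2, s3, s4, s7, s8} contains no accepting state.

No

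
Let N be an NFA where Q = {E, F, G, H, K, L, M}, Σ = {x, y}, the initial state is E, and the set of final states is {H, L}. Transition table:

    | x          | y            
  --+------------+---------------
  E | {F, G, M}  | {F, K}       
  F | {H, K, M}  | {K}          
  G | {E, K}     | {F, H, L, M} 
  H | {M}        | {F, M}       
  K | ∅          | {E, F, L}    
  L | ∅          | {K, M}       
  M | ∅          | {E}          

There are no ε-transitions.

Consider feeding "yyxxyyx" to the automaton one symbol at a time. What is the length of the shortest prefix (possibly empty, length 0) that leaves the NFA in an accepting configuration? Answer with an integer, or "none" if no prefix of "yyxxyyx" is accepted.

2

Start in {E}.
Read 'y': E→{F, K}; now {F, K}.
Read 'y': F→{K}, K→{E, F, L}; now {E, F, K, L}.
None of the earlier sets intersect F, but {E, F, K, L} does.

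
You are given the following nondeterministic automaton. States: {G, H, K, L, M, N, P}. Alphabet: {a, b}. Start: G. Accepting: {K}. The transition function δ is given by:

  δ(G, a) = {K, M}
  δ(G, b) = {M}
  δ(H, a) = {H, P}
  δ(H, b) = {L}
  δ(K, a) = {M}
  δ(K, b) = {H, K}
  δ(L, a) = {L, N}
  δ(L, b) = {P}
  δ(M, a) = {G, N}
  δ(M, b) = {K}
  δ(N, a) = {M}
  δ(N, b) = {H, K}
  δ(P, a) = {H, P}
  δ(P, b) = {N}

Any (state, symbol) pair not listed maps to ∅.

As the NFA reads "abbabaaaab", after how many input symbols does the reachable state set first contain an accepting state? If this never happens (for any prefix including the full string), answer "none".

Start in {G}.
Read 'a': {G} → {K, M}.
None of the earlier sets intersect F, but {K, M} does.

1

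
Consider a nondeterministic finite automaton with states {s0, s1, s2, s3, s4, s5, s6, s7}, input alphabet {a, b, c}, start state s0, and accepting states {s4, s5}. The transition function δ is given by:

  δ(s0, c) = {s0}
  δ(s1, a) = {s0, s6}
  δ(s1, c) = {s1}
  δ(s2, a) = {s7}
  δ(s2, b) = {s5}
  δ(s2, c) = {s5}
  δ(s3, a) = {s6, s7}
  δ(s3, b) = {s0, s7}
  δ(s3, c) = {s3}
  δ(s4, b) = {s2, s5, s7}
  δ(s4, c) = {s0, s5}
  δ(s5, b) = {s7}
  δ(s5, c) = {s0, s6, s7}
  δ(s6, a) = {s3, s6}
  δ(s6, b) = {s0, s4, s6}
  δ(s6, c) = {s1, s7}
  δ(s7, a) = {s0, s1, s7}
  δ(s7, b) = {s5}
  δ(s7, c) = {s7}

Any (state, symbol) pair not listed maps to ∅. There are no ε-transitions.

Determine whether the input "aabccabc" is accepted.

No

Start in {s0}.
Read 'a': {s0} → ∅.
The set is empty and remains empty for the remaining 7 symbols.
The final set ∅ contains no accepting state.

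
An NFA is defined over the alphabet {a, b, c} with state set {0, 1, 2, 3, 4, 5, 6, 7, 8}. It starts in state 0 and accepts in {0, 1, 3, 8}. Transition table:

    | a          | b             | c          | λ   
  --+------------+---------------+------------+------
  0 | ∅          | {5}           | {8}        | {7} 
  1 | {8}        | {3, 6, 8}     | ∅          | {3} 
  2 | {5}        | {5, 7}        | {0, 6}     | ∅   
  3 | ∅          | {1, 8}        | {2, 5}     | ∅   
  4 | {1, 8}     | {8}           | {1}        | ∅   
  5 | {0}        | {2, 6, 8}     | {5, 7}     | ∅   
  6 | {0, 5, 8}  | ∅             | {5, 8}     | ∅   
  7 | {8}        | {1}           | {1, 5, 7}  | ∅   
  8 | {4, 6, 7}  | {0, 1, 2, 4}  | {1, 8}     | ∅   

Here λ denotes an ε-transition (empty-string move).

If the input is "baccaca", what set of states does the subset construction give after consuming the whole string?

Start: ε-closure({0}) = {0, 7}.
Read 'b': 0→{5}, 7→{1}; union {1, 5}; ε-closure = {1, 3, 5}.
Read 'a': 1→{8}, 3→∅, 5→{0}; union {0, 8}; ε-closure = {0, 7, 8}.
Read 'c': 0→{8}, 7→{1, 5, 7}, 8→{1, 8}; union {1, 5, 7, 8}; ε-closure = {1, 3, 5, 7, 8}.
Read 'c': 1→∅, 3→{2, 5}, 5→{5, 7}, 7→{1, 5, 7}, 8→{1, 8}; union {1, 2, 5, 7, 8}; ε-closure = {1, 2, 3, 5, 7, 8}.
Read 'a': 1→{8}, 2→{5}, 3→∅, 5→{0}, 7→{8}, 8→{4, 6, 7}; now {0, 4, 5, 6, 7, 8}.
Read 'c': 0→{8}, 4→{1}, 5→{5, 7}, 6→{5, 8}, 7→{1, 5, 7}, 8→{1, 8}; union {1, 5, 7, 8}; ε-closure = {1, 3, 5, 7, 8}.
Read 'a': 1→{8}, 3→∅, 5→{0}, 7→{8}, 8→{4, 6, 7}; now {0, 4, 6, 7, 8}.

{0, 4, 6, 7, 8}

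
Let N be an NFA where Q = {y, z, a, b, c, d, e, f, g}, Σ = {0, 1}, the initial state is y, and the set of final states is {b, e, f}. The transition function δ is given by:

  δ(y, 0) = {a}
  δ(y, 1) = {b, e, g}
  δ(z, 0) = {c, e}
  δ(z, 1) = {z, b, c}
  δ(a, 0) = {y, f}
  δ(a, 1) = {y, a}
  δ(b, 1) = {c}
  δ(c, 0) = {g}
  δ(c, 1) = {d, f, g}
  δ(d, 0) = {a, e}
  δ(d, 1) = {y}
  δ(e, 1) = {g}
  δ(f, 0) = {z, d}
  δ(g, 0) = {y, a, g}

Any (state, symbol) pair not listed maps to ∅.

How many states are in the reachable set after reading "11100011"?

9

Start in {y}.
Read '1': y→{b, e, g}; now {b, e, g}.
Read '1': b→{c}, e→{g}, g→∅; now {c, g}.
Read '1': c→{d, f, g}, g→∅; now {d, f, g}.
Read '0': d→{a, e}, f→{z, d}, g→{y, a, g}; now {y, z, a, d, e, g}.
Read '0': y→{a}, z→{c, e}, a→{y, f}, d→{a, e}, e→∅, g→{y, a, g}; now {y, a, c, e, f, g}.
Read '0': y→{a}, a→{y, f}, c→{g}, e→∅, f→{z, d}, g→{y, a, g}; now {y, z, a, d, f, g}.
Read '1': y→{b, e, g}, z→{z, b, c}, a→{y, a}, d→{y}, f→∅, g→∅; now {y, z, a, b, c, e, g}.
Read '1': y→{b, e, g}, z→{z, b, c}, a→{y, a}, b→{c}, c→{d, f, g}, e→{g}, g→∅; now {y, z, a, b, c, d, e, f, g}.
That set has 9 states.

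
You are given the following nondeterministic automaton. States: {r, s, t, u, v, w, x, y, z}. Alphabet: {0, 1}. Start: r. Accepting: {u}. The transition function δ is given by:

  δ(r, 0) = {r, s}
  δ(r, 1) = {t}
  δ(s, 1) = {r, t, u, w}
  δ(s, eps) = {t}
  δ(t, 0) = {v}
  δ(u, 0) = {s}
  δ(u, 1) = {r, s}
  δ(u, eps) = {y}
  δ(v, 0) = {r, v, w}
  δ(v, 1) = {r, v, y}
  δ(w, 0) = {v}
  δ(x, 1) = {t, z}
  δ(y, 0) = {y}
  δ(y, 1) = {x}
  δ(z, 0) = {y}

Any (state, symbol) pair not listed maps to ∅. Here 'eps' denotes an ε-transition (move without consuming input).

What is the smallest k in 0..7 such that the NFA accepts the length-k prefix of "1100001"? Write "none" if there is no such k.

none

Start in {r}.
Read '1': r→{t}; now {t}.
Read '1': t→∅; now ∅.
The set is empty and remains empty for the remaining 5 symbols.
No reachable set along the way intersects F.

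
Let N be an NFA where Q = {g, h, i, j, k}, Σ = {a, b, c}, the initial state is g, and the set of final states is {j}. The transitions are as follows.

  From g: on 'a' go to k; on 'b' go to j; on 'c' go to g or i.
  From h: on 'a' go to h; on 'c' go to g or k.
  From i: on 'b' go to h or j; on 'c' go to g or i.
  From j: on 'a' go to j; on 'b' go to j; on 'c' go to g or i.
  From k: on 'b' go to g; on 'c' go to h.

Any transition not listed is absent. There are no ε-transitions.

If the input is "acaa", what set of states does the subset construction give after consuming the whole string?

{h}

Start in {g}.
Read 'a': g→{k}; now {k}.
Read 'c': k→{h}; now {h}.
Read 'a': h→{h}; now {h}.
Read 'a': h→{h}; now {h}.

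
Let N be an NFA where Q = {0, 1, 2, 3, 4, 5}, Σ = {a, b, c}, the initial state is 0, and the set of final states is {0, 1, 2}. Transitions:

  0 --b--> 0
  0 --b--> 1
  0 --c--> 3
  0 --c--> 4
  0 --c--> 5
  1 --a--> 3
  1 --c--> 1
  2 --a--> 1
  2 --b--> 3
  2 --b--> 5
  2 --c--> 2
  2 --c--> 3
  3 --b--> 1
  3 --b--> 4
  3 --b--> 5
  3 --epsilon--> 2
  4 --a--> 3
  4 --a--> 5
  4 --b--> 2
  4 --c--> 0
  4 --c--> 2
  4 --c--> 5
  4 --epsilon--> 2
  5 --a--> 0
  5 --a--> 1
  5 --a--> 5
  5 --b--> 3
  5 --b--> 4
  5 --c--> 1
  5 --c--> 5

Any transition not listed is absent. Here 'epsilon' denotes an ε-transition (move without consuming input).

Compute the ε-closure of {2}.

Begin with {2}.
No ε-moves leave this set, so the closure equals the set itself.

{2}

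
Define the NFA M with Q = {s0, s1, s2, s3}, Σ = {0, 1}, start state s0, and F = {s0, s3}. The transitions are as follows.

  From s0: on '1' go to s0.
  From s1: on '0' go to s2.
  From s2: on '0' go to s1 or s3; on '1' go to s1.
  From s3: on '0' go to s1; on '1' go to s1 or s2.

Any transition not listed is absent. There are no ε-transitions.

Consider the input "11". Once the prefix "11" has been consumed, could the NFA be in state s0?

Yes

Start in {s0}.
Read '1': s0→{s0}; now {s0}.
Read '1': s0→{s0}; now {s0}.
State s0 is in {s0}.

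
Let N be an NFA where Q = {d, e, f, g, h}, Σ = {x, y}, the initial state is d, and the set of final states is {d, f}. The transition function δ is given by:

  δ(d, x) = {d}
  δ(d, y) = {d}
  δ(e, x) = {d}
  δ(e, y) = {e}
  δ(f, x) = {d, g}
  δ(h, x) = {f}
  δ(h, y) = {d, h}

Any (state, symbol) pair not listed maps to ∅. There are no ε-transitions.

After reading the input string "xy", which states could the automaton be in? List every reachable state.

{d}

Start in {d}.
Read 'x': {d} → {d}.
Read 'y': {d} → {d}.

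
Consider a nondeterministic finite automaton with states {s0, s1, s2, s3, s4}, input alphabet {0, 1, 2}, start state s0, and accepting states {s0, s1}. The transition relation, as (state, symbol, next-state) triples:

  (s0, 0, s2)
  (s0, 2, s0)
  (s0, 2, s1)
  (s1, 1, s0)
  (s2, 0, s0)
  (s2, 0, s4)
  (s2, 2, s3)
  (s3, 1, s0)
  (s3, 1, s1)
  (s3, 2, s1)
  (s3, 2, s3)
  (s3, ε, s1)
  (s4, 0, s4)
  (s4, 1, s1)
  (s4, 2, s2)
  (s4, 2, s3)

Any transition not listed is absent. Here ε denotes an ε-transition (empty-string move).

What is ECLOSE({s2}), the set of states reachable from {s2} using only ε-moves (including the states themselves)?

{s2}

Begin with {s2}.
No ε-moves leave this set, so the closure equals the set itself.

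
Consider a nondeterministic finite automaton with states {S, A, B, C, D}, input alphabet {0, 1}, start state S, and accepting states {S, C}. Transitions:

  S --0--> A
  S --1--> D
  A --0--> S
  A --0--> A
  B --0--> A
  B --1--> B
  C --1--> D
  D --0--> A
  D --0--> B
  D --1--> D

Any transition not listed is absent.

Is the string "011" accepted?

Start in {S}.
Read '0': {S} → {A}.
Read '1': {A} → ∅.
The set is empty and remains empty for the remaining 1 symbol.
The final set ∅ contains no accepting state.

No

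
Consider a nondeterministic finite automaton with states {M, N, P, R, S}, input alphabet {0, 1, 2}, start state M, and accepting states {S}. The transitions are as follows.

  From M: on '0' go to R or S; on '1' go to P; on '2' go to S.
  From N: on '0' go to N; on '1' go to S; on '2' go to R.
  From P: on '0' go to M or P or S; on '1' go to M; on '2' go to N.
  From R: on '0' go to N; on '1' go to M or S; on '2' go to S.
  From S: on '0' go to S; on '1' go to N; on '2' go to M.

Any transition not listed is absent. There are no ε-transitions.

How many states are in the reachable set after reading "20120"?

1

Start in {M}.
Read '2': M→{S}; now {S}.
Read '0': S→{S}; now {S}.
Read '1': S→{N}; now {N}.
Read '2': N→{R}; now {R}.
Read '0': R→{N}; now {N}.
That set has 1 state.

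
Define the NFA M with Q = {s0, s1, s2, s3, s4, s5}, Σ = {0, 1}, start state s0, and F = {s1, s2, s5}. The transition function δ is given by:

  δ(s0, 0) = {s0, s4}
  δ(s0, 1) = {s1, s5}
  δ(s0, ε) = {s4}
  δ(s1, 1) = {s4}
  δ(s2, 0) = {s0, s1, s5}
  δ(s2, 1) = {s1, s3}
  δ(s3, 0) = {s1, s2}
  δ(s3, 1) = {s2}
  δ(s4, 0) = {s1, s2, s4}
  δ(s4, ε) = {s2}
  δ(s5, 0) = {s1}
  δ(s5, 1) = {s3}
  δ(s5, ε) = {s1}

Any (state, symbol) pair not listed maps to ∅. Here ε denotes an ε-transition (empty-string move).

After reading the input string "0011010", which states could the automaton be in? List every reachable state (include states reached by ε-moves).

{s0, s1, s2, s4, s5}

Start: ε-closure({s0}) = {s0, s2, s4}.
Read '0': {s0, s2, s4} → {s0, s1, s2, s4, s5}.
Read '0': {s0, s1, s2, s4, s5} → {s0, s1, s2, s4, s5}.
Read '1': {s0, s1, s2, s4, s5} → {s1, s2, s3, s4, s5}.
Read '1': {s1, s2, s3, s4, s5} → {s1, s2, s3, s4}.
Read '0': {s1, s2, s3, s4} → {s0, s1, s2, s4, s5}.
Read '1': {s0, s1, s2, s4, s5} → {s1, s2, s3, s4, s5}.
Read '0': {s1, s2, s3, s4, s5} → {s0, s1, s2, s4, s5}.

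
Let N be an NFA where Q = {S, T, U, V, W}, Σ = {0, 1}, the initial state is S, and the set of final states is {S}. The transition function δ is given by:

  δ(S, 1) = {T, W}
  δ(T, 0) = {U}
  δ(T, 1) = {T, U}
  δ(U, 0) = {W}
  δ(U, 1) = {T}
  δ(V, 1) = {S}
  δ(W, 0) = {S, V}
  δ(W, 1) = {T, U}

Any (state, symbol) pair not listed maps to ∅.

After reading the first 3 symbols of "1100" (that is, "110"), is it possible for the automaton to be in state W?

Start in {S}.
Read '1': {S} → {T, W}.
Read '1': {T, W} → {T, U}.
Read '0': {T, U} → {U, W}.
State W is in {U, W}.

Yes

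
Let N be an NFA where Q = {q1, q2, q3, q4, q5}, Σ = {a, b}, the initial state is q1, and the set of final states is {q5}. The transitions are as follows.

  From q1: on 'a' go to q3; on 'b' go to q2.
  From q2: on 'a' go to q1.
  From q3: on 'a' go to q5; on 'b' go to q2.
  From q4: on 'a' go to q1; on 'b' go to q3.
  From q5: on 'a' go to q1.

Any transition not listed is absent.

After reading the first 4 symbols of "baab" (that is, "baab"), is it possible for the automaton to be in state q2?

Yes

Start in {q1}.
Read 'b': q1→{q2}; now {q2}.
Read 'a': q2→{q1}; now {q1}.
Read 'a': q1→{q3}; now {q3}.
Read 'b': q3→{q2}; now {q2}.
State q2 is in {q2}.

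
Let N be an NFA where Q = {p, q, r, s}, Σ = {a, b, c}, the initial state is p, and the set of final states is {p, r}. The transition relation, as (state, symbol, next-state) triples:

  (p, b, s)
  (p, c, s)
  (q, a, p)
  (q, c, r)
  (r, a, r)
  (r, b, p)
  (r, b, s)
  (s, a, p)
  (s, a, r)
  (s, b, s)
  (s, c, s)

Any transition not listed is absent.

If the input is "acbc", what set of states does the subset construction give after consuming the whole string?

∅

Start in {p}.
Read 'a': p→∅; now ∅.
The set is empty and remains empty for the remaining 3 symbols.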